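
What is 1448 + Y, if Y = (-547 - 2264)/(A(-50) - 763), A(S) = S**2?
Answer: 837455/579 ≈ 1446.4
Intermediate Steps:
Y = -937/579 (Y = (-547 - 2264)/((-50)**2 - 763) = -2811/(2500 - 763) = -2811/1737 = -2811*1/1737 = -937/579 ≈ -1.6183)
1448 + Y = 1448 - 937/579 = 837455/579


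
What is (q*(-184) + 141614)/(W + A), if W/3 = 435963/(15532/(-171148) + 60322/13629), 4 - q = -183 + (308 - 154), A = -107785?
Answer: 171330239070397/245099490341476 ≈ 0.69902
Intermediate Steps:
q = 33 (q = 4 - (-183 + (308 - 154)) = 4 - (-183 + 154) = 4 - 1*(-29) = 4 + 29 = 33)
W = 762687653097447/2528076007 (W = 3*(435963/(15532/(-171148) + 60322/13629)) = 3*(435963/(15532*(-1/171148) + 60322*(1/13629))) = 3*(435963/(-3883/42787 + 60322/13629)) = 3*(435963/(2528076007/583144023)) = 3*(435963*(583144023/2528076007)) = 3*(254229217699149/2528076007) = 762687653097447/2528076007 ≈ 3.0169e+5)
(q*(-184) + 141614)/(W + A) = (33*(-184) + 141614)/(762687653097447/2528076007 - 107785) = (-6072 + 141614)/(490198980682952/2528076007) = 135542*(2528076007/490198980682952) = 171330239070397/245099490341476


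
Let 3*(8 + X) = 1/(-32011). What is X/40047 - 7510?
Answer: -28882210736275/3845833551 ≈ -7510.0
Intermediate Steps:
X = -768265/96033 (X = -8 + (⅓)/(-32011) = -8 + (⅓)*(-1/32011) = -8 - 1/96033 = -768265/96033 ≈ -8.0000)
X/40047 - 7510 = -768265/96033/40047 - 7510 = -768265/96033*1/40047 - 7510 = -768265/3845833551 - 7510 = -28882210736275/3845833551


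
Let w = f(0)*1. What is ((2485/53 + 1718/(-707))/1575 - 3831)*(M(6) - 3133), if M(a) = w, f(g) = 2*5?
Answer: 78453851384698/6557425 ≈ 1.1964e+7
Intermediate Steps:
f(g) = 10
w = 10 (w = 10*1 = 10)
M(a) = 10
((2485/53 + 1718/(-707))/1575 - 3831)*(M(6) - 3133) = ((2485/53 + 1718/(-707))/1575 - 3831)*(10 - 3133) = ((2485*(1/53) + 1718*(-1/707))*(1/1575) - 3831)*(-3123) = ((2485/53 - 1718/707)*(1/1575) - 3831)*(-3123) = ((1665841/37471)*(1/1575) - 3831)*(-3123) = (1665841/59016825 - 3831)*(-3123) = -226091790734/59016825*(-3123) = 78453851384698/6557425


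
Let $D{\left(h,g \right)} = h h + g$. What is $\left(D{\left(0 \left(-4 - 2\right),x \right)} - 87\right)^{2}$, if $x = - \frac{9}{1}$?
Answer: $9216$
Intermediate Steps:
$x = -9$ ($x = \left(-9\right) 1 = -9$)
$D{\left(h,g \right)} = g + h^{2}$ ($D{\left(h,g \right)} = h^{2} + g = g + h^{2}$)
$\left(D{\left(0 \left(-4 - 2\right),x \right)} - 87\right)^{2} = \left(\left(-9 + \left(0 \left(-4 - 2\right)\right)^{2}\right) - 87\right)^{2} = \left(\left(-9 + \left(0 \left(-6\right)\right)^{2}\right) - 87\right)^{2} = \left(\left(-9 + 0^{2}\right) - 87\right)^{2} = \left(\left(-9 + 0\right) - 87\right)^{2} = \left(-9 - 87\right)^{2} = \left(-96\right)^{2} = 9216$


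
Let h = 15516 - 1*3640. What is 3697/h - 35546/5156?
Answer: -100770641/15308164 ≈ -6.5828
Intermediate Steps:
h = 11876 (h = 15516 - 3640 = 11876)
3697/h - 35546/5156 = 3697/11876 - 35546/5156 = 3697*(1/11876) - 35546*1/5156 = 3697/11876 - 17773/2578 = -100770641/15308164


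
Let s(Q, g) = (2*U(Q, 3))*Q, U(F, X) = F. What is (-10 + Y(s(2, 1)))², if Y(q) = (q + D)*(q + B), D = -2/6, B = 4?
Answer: 6724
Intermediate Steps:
s(Q, g) = 2*Q² (s(Q, g) = (2*Q)*Q = 2*Q²)
D = -⅓ (D = -2*⅙ = -⅓ ≈ -0.33333)
Y(q) = (4 + q)*(-⅓ + q) (Y(q) = (q - ⅓)*(q + 4) = (-⅓ + q)*(4 + q) = (4 + q)*(-⅓ + q))
(-10 + Y(s(2, 1)))² = (-10 + (-4/3 + (2*2²)² + 11*(2*2²)/3))² = (-10 + (-4/3 + (2*4)² + 11*(2*4)/3))² = (-10 + (-4/3 + 8² + (11/3)*8))² = (-10 + (-4/3 + 64 + 88/3))² = (-10 + 92)² = 82² = 6724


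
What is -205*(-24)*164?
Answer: 806880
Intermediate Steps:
-205*(-24)*164 = 4920*164 = 806880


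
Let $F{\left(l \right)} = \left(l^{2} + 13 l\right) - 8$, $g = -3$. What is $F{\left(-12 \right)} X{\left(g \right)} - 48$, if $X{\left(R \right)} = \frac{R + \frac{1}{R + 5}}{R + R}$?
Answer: $- \frac{169}{3} \approx -56.333$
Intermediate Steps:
$X{\left(R \right)} = \frac{R + \frac{1}{5 + R}}{2 R}$
$F{\left(l \right)} = -8 + l^{2} + 13 l$
$F{\left(-12 \right)} X{\left(g \right)} - 48 = \left(-8 + \left(-12\right)^{2} + 13 \left(-12\right)\right) \frac{1 + \left(-3\right)^{2} + 5 \left(-3\right)}{2 \left(-3\right) \left(5 - 3\right)} - 48 = \left(-8 + 144 - 156\right) \frac{1}{2} \left(- \frac{1}{3}\right) \frac{1}{2} \left(1 + 9 - 15\right) - 48 = - 20 \cdot \frac{1}{2} \left(- \frac{1}{3}\right) \frac{1}{2} \left(-5\right) - 48 = \left(-20\right) \frac{5}{12} - 48 = - \frac{25}{3} - 48 = - \frac{169}{3}$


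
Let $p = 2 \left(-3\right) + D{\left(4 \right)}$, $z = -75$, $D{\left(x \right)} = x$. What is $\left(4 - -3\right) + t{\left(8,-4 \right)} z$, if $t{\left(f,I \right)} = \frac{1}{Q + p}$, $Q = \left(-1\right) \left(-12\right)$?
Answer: $- \frac{1}{2} \approx -0.5$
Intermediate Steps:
$Q = 12$
$p = -2$ ($p = 2 \left(-3\right) + 4 = -6 + 4 = -2$)
$t{\left(f,I \right)} = \frac{1}{10}$ ($t{\left(f,I \right)} = \frac{1}{12 - 2} = \frac{1}{10}$)
$\left(4 - -3\right) + t{\left(8,-4 \right)} z = \left(4 - -3\right) + \frac{1}{10} \left(-75\right) = \left(4 + 3\right) - \frac{15}{2} = 7 - \frac{15}{2} = - \frac{1}{2}$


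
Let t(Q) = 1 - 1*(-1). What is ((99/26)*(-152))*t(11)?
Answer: -15048/13 ≈ -1157.5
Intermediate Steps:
t(Q) = 2 (t(Q) = 1 + 1 = 2)
((99/26)*(-152))*t(11) = ((99/26)*(-152))*2 = -7524/13*2 = -15048/13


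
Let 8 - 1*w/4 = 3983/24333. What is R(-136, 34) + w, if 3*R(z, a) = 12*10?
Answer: 1736044/24333 ≈ 71.345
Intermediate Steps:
w = 762724/24333 (w = 32 - 15932/24333 = 762724/24333 ≈ 31.345)
R(z, a) = 40 (R(z, a) = (12*10)/3 = (⅓)*120 = 40)
R(-136, 34) + w = 40 + 762724/24333 = 1736044/24333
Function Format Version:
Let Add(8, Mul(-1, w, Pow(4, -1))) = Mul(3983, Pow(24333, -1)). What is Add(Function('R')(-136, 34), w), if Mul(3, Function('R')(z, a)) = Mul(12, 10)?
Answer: Rational(1736044, 24333) ≈ 71.345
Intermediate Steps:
w = Rational(762724, 24333) (w = Add(32, Mul(-4, Mul(3983, Pow(24333, -1)))) = Add(32, Mul(-4, Mul(3983, Rational(1, 24333)))) = Add(32, Mul(-4, Rational(3983, 24333))) = Add(32, Rational(-15932, 24333)) = Rational(762724, 24333) ≈ 31.345)
Function('R')(z, a) = 40 (Function('R')(z, a) = Mul(Rational(1, 3), Mul(12, 10)) = Mul(Rational(1, 3), 120) = 40)
Add(Function('R')(-136, 34), w) = Add(40, Rational(762724, 24333)) = Rational(1736044, 24333)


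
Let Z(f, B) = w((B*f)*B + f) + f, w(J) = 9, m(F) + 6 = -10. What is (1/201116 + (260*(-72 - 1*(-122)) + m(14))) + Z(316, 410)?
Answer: 2676652845/201116 ≈ 13309.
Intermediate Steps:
m(F) = -16 (m(F) = -6 - 10 = -16)
Z(f, B) = 9 + f
(1/201116 + (260*(-72 - 1*(-122)) + m(14))) + Z(316, 410) = (1/201116 + (260*(-72 - 1*(-122)) - 16)) + (9 + 316) = (1/201116 + (260*(-72 + 122) - 16)) + 325 = (1/201116 + (260*50 - 16)) + 325 = (1/201116 + (13000 - 16)) + 325 = (1/201116 + 12984) + 325 = 2611290145/201116 + 325 = 2676652845/201116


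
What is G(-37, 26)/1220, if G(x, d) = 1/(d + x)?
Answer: -1/13420 ≈ -7.4516e-5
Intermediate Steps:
G(-37, 26)/1220 = 1/((26 - 37)*1220) = (1/1220)/(-11) = -1/11*1/1220 = -1/13420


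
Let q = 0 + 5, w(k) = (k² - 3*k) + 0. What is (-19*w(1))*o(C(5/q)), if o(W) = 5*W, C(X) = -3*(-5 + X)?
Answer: 2280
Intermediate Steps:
w(k) = k² - 3*k
q = 5
C(X) = 15 - 3*X
(-19*w(1))*o(C(5/q)) = (-19*(-3 + 1))*(5*(15 - 15/5)) = (-19*(-2))*(5*(15 - 15/5)) = (-19*(-2))*(5*(15 - 3*1)) = 38*(5*(15 - 3)) = 38*(5*12) = 38*60 = 2280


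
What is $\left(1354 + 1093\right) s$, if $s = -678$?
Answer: $-1659066$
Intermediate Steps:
$\left(1354 + 1093\right) s = \left(1354 + 1093\right) \left(-678\right) = 2447 \left(-678\right) = -1659066$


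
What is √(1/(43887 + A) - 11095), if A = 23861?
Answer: I*√12730934167283/33874 ≈ 105.33*I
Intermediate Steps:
√(1/(43887 + A) - 11095) = √(1/(43887 + 23861) - 11095) = √(1/67748 - 11095) = √(-751664059/67748) = I*√12730934167283/33874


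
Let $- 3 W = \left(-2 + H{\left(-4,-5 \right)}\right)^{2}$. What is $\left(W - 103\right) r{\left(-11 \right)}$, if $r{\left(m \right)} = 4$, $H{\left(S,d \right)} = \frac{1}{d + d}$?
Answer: $- \frac{10447}{25} \approx -417.88$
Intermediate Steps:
$H{\left(S,d \right)} = \frac{1}{2 d}$
$W = - \frac{147}{100}$ ($W = - \frac{\left(-2 + \frac{1}{2 \left(-5\right)}\right)^{2}}{3} = - \frac{\left(-2 + \frac{1}{2} \left(- \frac{1}{5}\right)\right)^{2}}{3} = - \frac{\left(-2 - \frac{1}{10}\right)^{2}}{3} = - \frac{\left(- \frac{21}{10}\right)^{2}}{3} = \left(- \frac{1}{3}\right) \frac{441}{100} = - \frac{147}{100} \approx -1.47$)
$\left(W - 103\right) r{\left(-11 \right)} = \left(- \frac{147}{100} - 103\right) 4 = \left(- \frac{10447}{100}\right) 4 = - \frac{10447}{25}$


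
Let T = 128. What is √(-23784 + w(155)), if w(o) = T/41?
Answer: 2*I*√9993914/41 ≈ 154.21*I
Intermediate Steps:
w(o) = 128/41
√(-23784 + w(155)) = √(-23784 + 128/41) = √(-975016/41) = 2*I*√9993914/41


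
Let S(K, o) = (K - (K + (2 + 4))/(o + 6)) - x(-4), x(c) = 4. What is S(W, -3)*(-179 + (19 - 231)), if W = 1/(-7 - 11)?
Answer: 63733/27 ≈ 2360.5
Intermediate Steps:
W = -1/18 (W = 1/(-18) = -1/18 ≈ -0.055556)
S(K, o) = -4 + K - (6 + K)/(6 + o) (S(K, o) = (K - (K + (2 + 4))/(o + 6)) - 1*4 = (K - (K + 6)/(6 + o)) - 4 = (K - (6 + K)/(6 + o)) - 4 = -4 + K - (6 + K)/(6 + o))
S(W, -3)*(-179 + (19 - 231)) = ((-30 - 4*(-3) + 5*(-1/18) - 1/18*(-3))/(6 - 3))*(-179 + (19 - 231)) = ((-30 + 12 - 5/18 + 1/6)/3)*(-179 - 212) = ((1/3)*(-163/9))*(-391) = -163/27*(-391) = 63733/27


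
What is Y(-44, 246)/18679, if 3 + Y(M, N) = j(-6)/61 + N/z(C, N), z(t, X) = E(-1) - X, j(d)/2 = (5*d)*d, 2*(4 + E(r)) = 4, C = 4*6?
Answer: 14445/141287956 ≈ 0.00010224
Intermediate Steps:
C = 24
E(r) = -2 (E(r) = -4 + (½)*4 = -4 + 2 = -2)
j(d) = 10*d² (j(d) = 2*((5*d)*d) = 2*(5*d²) = 10*d²)
z(t, X) = -2 - X
Y(M, N) = 177/61 + N/(-2 - N) (Y(M, N) = -3 + ((10*(-6)²)/61 + N/(-2 - N)) = -3 + ((10*36)*(1/61) + N/(-2 - N)) = -3 + (360*(1/61) + N/(-2 - N)) = -3 + (360/61 + N/(-2 - N)) = 177/61 + N/(-2 - N))
Y(-44, 246)/18679 = (2*(177 + 58*246)/(61*(2 + 246)))/18679 = ((2/61)*(177 + 14268)/248)*(1/18679) = ((2/61)*(1/248)*14445)*(1/18679) = (14445/7564)*(1/18679) = 14445/141287956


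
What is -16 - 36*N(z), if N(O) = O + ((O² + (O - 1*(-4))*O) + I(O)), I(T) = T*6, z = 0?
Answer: -16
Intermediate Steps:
I(T) = 6*T
N(O) = O² + 7*O + O*(4 + O) (N(O) = O + ((O² + (O - 1*(-4))*O) + 6*O) = O + ((O² + (O + 4)*O) + 6*O) = O + ((O² + (4 + O)*O) + 6*O) = O + ((O² + O*(4 + O)) + 6*O) = O + (O² + 6*O + O*(4 + O)) = O² + 7*O + O*(4 + O))
-16 - 36*N(z) = -16 - 0*(11 + 2*0) = -16 - 0*(11 + 0) = -16 - 0*11 = -16 - 36*0 = -16 + 0 = -16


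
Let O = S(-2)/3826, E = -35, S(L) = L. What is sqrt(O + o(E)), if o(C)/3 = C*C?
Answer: sqrt(13448914162)/1913 ≈ 60.622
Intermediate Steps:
O = -1/1913 (O = -2/3826 = -2*1/3826 = -1/1913 ≈ -0.00052274)
o(C) = 3*C**2 (o(C) = 3*(C*C) = 3*C**2)
sqrt(O + o(E)) = sqrt(-1/1913 + 3*(-35)**2) = sqrt(-1/1913 + 3*1225) = sqrt(-1/1913 + 3675) = sqrt(7030274/1913) = sqrt(13448914162)/1913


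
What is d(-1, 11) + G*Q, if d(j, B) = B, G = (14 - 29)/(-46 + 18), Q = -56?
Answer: -19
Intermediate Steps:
G = 15/28 (G = -15/(-28) = -15*(-1/28) = 15/28 ≈ 0.53571)
d(-1, 11) + G*Q = 11 + (15/28)*(-56) = 11 - 30 = -19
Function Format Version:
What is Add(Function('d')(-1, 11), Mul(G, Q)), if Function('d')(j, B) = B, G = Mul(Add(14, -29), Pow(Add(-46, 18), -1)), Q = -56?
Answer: -19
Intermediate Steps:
G = Rational(15, 28) (G = Mul(-15, Pow(-28, -1)) = Mul(-15, Rational(-1, 28)) = Rational(15, 28) ≈ 0.53571)
Add(Function('d')(-1, 11), Mul(G, Q)) = Add(11, Mul(Rational(15, 28), -56)) = Add(11, -30) = -19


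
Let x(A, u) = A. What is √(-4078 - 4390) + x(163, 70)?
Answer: 163 + 2*I*√2117 ≈ 163.0 + 92.022*I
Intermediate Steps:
√(-4078 - 4390) + x(163, 70) = √(-4078 - 4390) + 163 = √(-8468) + 163 = 2*I*√2117 + 163 = 163 + 2*I*√2117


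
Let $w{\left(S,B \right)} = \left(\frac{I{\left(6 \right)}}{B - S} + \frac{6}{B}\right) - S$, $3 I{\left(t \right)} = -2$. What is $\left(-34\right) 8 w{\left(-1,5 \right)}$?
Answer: $- \frac{25568}{45} \approx -568.18$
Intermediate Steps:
$I{\left(t \right)} = - \frac{2}{3}$ ($I{\left(t \right)} = \frac{1}{3} \left(-2\right) = - \frac{2}{3}$)
$w{\left(S,B \right)} = - S + \frac{6}{B} - \frac{2}{3 \left(B - S\right)}$ ($w{\left(S,B \right)} = \left(- \frac{2}{3 \left(B - S\right)} + \frac{6}{B}\right) - S = \left(\frac{6}{B} - \frac{2}{3 \left(B - S\right)}\right) - S = - S + \frac{6}{B} - \frac{2}{3 \left(B - S\right)}$)
$\left(-34\right) 8 w{\left(-1,5 \right)} = \left(-34\right) 8 \frac{\left(-6\right) \left(-1\right) + \frac{16}{3} \cdot 5 + 5 \left(-1\right)^{2} - - 5^{2}}{5 \left(5 - -1\right)} = - 272 \frac{6 + \frac{80}{3} + 5 \cdot 1 - \left(-1\right) 25}{5 \left(5 + 1\right)} = - 272 \frac{6 + \frac{80}{3} + 5 + 25}{5 \cdot 6} = - 272 \cdot \frac{1}{5} \cdot \frac{1}{6} \cdot \frac{188}{3} = \left(-272\right) \frac{94}{45} = - \frac{25568}{45}$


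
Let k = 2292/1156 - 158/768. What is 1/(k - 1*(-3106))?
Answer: 110976/344888657 ≈ 0.00032177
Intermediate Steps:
k = 197201/110976 (k = 2292*(1/1156) - 158*1/768 = 573/289 - 79/384 = 197201/110976 ≈ 1.7770)
1/(k - 1*(-3106)) = 1/(197201/110976 - 1*(-3106)) = 1/(197201/110976 + 3106) = 1/(344888657/110976) = 110976/344888657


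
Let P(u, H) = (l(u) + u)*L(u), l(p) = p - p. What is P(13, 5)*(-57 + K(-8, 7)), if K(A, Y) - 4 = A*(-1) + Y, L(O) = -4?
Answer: 1976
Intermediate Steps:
l(p) = 0
P(u, H) = -4*u (P(u, H) = (0 + u)*(-4) = u*(-4) = -4*u)
K(A, Y) = 4 + Y - A (K(A, Y) = 4 + (A*(-1) + Y) = 4 + (-A + Y) = 4 + (Y - A) = 4 + Y - A)
P(13, 5)*(-57 + K(-8, 7)) = (-4*13)*(-57 + (4 + 7 - 1*(-8))) = -52*(-57 + (4 + 7 + 8)) = -52*(-57 + 19) = -52*(-38) = 1976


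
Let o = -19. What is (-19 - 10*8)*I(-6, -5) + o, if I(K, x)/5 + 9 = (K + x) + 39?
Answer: -9424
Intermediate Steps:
I(K, x) = 150 + 5*K + 5*x (I(K, x) = -45 + 5*((K + x) + 39) = -45 + 5*(39 + K + x) = -45 + (195 + 5*K + 5*x) = 150 + 5*K + 5*x)
(-19 - 10*8)*I(-6, -5) + o = (-19 - 10*8)*(150 + 5*(-6) + 5*(-5)) - 19 = (-19 - 80)*(150 - 30 - 25) - 19 = -99*95 - 19 = -9405 - 19 = -9424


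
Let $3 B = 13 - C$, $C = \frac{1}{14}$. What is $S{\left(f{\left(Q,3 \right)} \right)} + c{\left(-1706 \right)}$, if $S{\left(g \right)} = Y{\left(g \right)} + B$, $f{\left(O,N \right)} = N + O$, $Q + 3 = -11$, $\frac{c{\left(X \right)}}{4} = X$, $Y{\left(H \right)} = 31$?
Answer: $- \frac{285125}{42} \approx -6788.7$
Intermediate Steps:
$c{\left(X \right)} = 4 X$
$C = \frac{1}{14} \approx 0.071429$
$Q = -14$ ($Q = -3 - 11 = -14$)
$B = \frac{181}{42}$ ($B = \frac{13 - \frac{1}{14}}{3} = \frac{1}{3} \cdot \frac{181}{14} = \frac{181}{42} \approx 4.3095$)
$S{\left(g \right)} = \frac{1483}{42}$ ($S{\left(g \right)} = 31 + \frac{181}{42} = \frac{1483}{42}$)
$S{\left(f{\left(Q,3 \right)} \right)} + c{\left(-1706 \right)} = \frac{1483}{42} + 4 \left(-1706\right) = \frac{1483}{42} - 6824 = - \frac{285125}{42}$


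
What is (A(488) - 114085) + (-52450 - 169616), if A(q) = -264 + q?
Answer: -335927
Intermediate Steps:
(A(488) - 114085) + (-52450 - 169616) = ((-264 + 488) - 114085) + (-52450 - 169616) = (224 - 114085) - 222066 = -113861 - 222066 = -335927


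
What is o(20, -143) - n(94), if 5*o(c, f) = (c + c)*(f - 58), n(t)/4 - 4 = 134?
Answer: -2160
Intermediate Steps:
n(t) = 552 (n(t) = 16 + 4*134 = 16 + 536 = 552)
o(c, f) = 2*c*(-58 + f)/5 (o(c, f) = ((c + c)*(f - 58))/5 = ((2*c)*(-58 + f))/5 = (2*c*(-58 + f))/5 = 2*c*(-58 + f)/5)
o(20, -143) - n(94) = (2/5)*20*(-58 - 143) - 1*552 = (2/5)*20*(-201) - 552 = -1608 - 552 = -2160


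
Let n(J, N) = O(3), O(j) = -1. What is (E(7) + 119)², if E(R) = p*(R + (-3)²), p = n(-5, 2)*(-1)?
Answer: 18225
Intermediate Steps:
n(J, N) = -1
p = 1 (p = -1*(-1) = 1)
E(R) = 9 + R (E(R) = 1*(R + (-3)²) = 1*(R + 9) = 1*(9 + R) = 9 + R)
(E(7) + 119)² = ((9 + 7) + 119)² = (16 + 119)² = 135² = 18225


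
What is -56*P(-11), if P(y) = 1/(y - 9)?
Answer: 14/5 ≈ 2.8000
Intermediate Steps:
P(y) = 1/(-9 + y)
-56*P(-11) = -56/(-9 - 11) = -56/(-20) = -56*(-1/20) = 14/5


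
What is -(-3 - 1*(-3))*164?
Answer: 0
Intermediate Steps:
-(-3 - 1*(-3))*164 = -(-3 + 3)*164 = -0*164 = -1*0 = 0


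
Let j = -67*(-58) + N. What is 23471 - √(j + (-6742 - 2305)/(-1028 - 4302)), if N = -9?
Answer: 23471 - √110189525810/5330 ≈ 23409.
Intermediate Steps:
j = 3877 (j = -67*(-58) - 9 = 3886 - 9 = 3877)
23471 - √(j + (-6742 - 2305)/(-1028 - 4302)) = 23471 - √(3877 + (-6742 - 2305)/(-1028 - 4302)) = 23471 - √(3877 - 9047/(-5330)) = 23471 - √(3877 - 9047*(-1/5330)) = 23471 - √(3877 + 9047/5330) = 23471 - √(20673457/5330) = 23471 - √110189525810/5330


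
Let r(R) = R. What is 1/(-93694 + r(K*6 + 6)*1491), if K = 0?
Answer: -1/84748 ≈ -1.1800e-5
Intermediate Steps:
1/(-93694 + r(K*6 + 6)*1491) = 1/(-93694 + (0*6 + 6)*1491) = 1/(-93694 + (0 + 6)*1491) = 1/(-93694 + 6*1491) = 1/(-93694 + 8946) = 1/(-84748) = -1/84748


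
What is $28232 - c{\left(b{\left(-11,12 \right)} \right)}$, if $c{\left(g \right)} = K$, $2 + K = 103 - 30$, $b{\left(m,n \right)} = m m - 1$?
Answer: $28161$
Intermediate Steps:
$b{\left(m,n \right)} = -1 + m^{2}$ ($b{\left(m,n \right)} = m^{2} - 1 = -1 + m^{2}$)
$K = 71$ ($K = -2 + \left(103 - 30\right) = -2 + 73 = 71$)
$c{\left(g \right)} = 71$
$28232 - c{\left(b{\left(-11,12 \right)} \right)} = 28232 - 71 = 28161$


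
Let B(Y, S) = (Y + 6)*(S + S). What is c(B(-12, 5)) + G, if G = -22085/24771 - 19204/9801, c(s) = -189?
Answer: -15525895096/80926857 ≈ -191.85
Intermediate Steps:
B(Y, S) = 2*S*(6 + Y) (B(Y, S) = (6 + Y)*(2*S) = 2*S*(6 + Y))
G = -230719123/80926857 (G = -22085*1/24771 - 19204*1/9801 = -22085/24771 - 19204/9801 = -230719123/80926857 ≈ -2.8510)
c(B(-12, 5)) + G = -189 - 230719123/80926857 = -15525895096/80926857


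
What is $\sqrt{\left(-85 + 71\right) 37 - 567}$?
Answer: $i \sqrt{1085} \approx 32.939 i$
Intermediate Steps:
$\sqrt{\left(-85 + 71\right) 37 - 567} = \sqrt{\left(-14\right) 37 - 567} = \sqrt{-518 - 567} = \sqrt{-1085} = i \sqrt{1085}$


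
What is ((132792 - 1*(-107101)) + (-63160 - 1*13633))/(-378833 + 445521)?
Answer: 40775/16672 ≈ 2.4457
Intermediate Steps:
((132792 - 1*(-107101)) + (-63160 - 1*13633))/(-378833 + 445521) = ((132792 + 107101) + (-63160 - 13633))/66688 = (239893 - 76793)*(1/66688) = 163100*(1/66688) = 40775/16672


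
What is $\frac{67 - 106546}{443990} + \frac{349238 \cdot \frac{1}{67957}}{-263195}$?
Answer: $- \frac{380926468376441}{1588235932326770} \approx -0.23984$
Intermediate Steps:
$\frac{67 - 106546}{443990} + \frac{349238 \cdot \frac{1}{67957}}{-263195} = \left(67 - 106546\right) \frac{1}{443990} + 349238 \cdot \frac{1}{67957} \left(- \frac{1}{263195}\right) = \left(-106479\right) \frac{1}{443990} + \frac{349238}{67957} \left(- \frac{1}{263195}\right) = - \frac{106479}{443990} - \frac{349238}{17885942615} = - \frac{380926468376441}{1588235932326770}$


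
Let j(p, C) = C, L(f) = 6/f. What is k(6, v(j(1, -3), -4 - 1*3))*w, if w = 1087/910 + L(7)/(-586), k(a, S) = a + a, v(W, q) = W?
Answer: 272658/19045 ≈ 14.317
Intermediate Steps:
k(a, S) = 2*a
w = 45443/38090 (w = 1087/910 + (6/7)/(-586) = 1087*(1/910) + (6*(1/7))*(-1/586) = 1087/910 + (6/7)*(-1/586) = 1087/910 - 3/2051 = 45443/38090 ≈ 1.1930)
k(6, v(j(1, -3), -4 - 1*3))*w = (2*6)*(45443/38090) = 12*(45443/38090) = 272658/19045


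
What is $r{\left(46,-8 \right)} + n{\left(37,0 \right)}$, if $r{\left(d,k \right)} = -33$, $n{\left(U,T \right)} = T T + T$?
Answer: $-33$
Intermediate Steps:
$n{\left(U,T \right)} = T + T^{2}$ ($n{\left(U,T \right)} = T^{2} + T = T + T^{2}$)
$r{\left(46,-8 \right)} + n{\left(37,0 \right)} = -33 + 0 \left(1 + 0\right) = -33 + 0 \cdot 1 = -33 + 0 = -33$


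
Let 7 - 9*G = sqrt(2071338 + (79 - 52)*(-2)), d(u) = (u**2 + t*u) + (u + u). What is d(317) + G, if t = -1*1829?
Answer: -4308023/9 - 2*sqrt(517821)/9 ≈ -4.7883e+5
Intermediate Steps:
t = -1829
d(u) = u**2 - 1827*u (d(u) = (u**2 - 1829*u) + (u + u) = (u**2 - 1829*u) + 2*u = u**2 - 1827*u)
G = 7/9 - 2*sqrt(517821)/9 (G = 7/9 - sqrt(2071338 + (79 - 52)*(-2))/9 = 7/9 - sqrt(2071338 + 27*(-2))/9 = 7/9 - sqrt(2071338 - 54)/9 = 7/9 - 2*sqrt(517821)/9 ≈ -159.13)
d(317) + G = 317*(-1827 + 317) + (7/9 - 2*sqrt(517821)/9) = 317*(-1510) + (7/9 - 2*sqrt(517821)/9) = -478670 + (7/9 - 2*sqrt(517821)/9) = -4308023/9 - 2*sqrt(517821)/9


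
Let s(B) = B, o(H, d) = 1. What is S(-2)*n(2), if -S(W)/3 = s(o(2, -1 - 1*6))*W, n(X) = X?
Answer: 12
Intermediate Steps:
S(W) = -3*W
S(-2)*n(2) = -3*(-2)*2 = 6*2 = 12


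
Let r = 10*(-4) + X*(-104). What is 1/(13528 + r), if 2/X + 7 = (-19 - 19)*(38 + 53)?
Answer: 3465/46736128 ≈ 7.4140e-5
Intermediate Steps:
X = -2/3465 (X = 2/(-7 + (-19 - 19)*(38 + 53)) = 2/(-7 - 38*91) = 2/(-7 - 3458) = 2/(-3465) = 2*(-1/3465) = -2/3465 ≈ -0.00057720)
r = -138392/3465 (r = 10*(-4) - 2/3465*(-104) = -40 + 208/3465 = -138392/3465 ≈ -39.940)
1/(13528 + r) = 1/(13528 - 138392/3465) = 1/(46736128/3465) = 3465/46736128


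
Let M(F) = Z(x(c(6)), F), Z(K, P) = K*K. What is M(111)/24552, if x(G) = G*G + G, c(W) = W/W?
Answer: 1/6138 ≈ 0.00016292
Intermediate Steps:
c(W) = 1
x(G) = G + G² (x(G) = G² + G = G + G²)
Z(K, P) = K²
M(F) = 4 (M(F) = (1*(1 + 1))² = (1*2)² = 2² = 4)
M(111)/24552 = 4/24552 = 4*(1/24552) = 1/6138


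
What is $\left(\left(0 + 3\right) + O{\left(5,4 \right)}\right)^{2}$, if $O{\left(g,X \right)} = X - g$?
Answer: $4$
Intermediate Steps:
$\left(\left(0 + 3\right) + O{\left(5,4 \right)}\right)^{2} = \left(\left(0 + 3\right) + \left(4 - 5\right)\right)^{2} = \left(3 + \left(4 - 5\right)\right)^{2} = \left(3 - 1\right)^{2} = 2^{2} = 4$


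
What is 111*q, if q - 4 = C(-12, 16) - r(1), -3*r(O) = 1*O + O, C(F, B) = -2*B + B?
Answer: -1258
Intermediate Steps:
C(F, B) = -B
r(O) = -2*O/3 (r(O) = -(1*O + O)/3 = -(O + O)/3 = -2*O/3)
q = -34/3 (q = 4 + (-1*16 - (-2)/3) = 4 + (-16 - 1*(-⅔)) = 4 + (-16 + ⅔) = 4 - 46/3 = -34/3 ≈ -11.333)
111*q = 111*(-34/3) = -1258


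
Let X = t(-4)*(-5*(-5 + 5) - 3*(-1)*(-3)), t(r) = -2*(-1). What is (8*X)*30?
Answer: -4320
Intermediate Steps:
t(r) = 2
X = -18 (X = 2*(-5*(-5 + 5) - 3*(-1)*(-3)) = 2*(-5*0 + 3*(-3)) = 2*(0 - 9) = 2*(-9) = -18)
(8*X)*30 = (8*(-18))*30 = -144*30 = -4320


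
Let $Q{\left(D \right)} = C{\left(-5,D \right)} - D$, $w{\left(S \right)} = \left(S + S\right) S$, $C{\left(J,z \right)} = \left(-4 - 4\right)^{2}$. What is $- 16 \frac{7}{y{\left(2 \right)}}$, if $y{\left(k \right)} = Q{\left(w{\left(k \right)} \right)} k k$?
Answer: $- \frac{1}{2} \approx -0.5$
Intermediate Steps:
$C{\left(J,z \right)} = 64$ ($C{\left(J,z \right)} = \left(-8\right)^{2} = 64$)
$w{\left(S \right)} = 2 S^{2}$ ($w{\left(S \right)} = 2 S S = 2 S^{2}$)
$Q{\left(D \right)} = 64 - D$
$y{\left(k \right)} = k^{2} \left(64 - 2 k^{2}\right)$ ($y{\left(k \right)} = \left(64 - 2 k^{2}\right) k k = k \left(64 - 2 k^{2}\right) k = k^{2} \left(64 - 2 k^{2}\right)$)
$- 16 \frac{7}{y{\left(2 \right)}} = - 16 \frac{7}{2 \cdot 2^{2} \left(32 - 2^{2}\right)} = - 16 \frac{7}{2 \cdot 4 \left(32 - 4\right)} = - 16 \frac{7}{2 \cdot 4 \cdot 28} = - 16 \cdot \frac{7}{224} = - 16 \cdot 7 \cdot \frac{1}{224} = \left(-16\right) \frac{1}{32} = - \frac{1}{2}$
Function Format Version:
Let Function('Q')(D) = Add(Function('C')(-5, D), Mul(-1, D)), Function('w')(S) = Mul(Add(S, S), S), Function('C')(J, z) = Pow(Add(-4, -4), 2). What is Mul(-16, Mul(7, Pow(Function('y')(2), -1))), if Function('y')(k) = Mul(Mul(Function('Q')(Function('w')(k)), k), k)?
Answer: Rational(-1, 2) ≈ -0.50000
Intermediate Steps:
Function('C')(J, z) = 64 (Function('C')(J, z) = Pow(-8, 2) = 64)
Function('w')(S) = Mul(2, Pow(S, 2)) (Function('w')(S) = Mul(Mul(2, S), S) = Mul(2, Pow(S, 2)))
Function('Q')(D) = Add(64, Mul(-1, D))
Function('y')(k) = Mul(Pow(k, 2), Add(64, Mul(-2, Pow(k, 2)))) (Function('y')(k) = Mul(Mul(Add(64, Mul(-1, Mul(2, Pow(k, 2)))), k), k) = Mul(Mul(Add(64, Mul(-2, Pow(k, 2))), k), k) = Mul(Mul(k, Add(64, Mul(-2, Pow(k, 2)))), k) = Mul(Pow(k, 2), Add(64, Mul(-2, Pow(k, 2)))))
Mul(-16, Mul(7, Pow(Function('y')(2), -1))) = Mul(-16, Mul(7, Pow(Mul(2, Pow(2, 2), Add(32, Mul(-1, Pow(2, 2)))), -1))) = Mul(-16, Mul(7, Pow(Mul(2, 4, Add(32, Mul(-1, 4))), -1))) = Mul(-16, Mul(7, Pow(Mul(2, 4, Add(32, -4)), -1))) = Mul(-16, Mul(7, Pow(Mul(2, 4, 28), -1))) = Mul(-16, Mul(7, Pow(224, -1))) = Mul(-16, Mul(7, Rational(1, 224))) = Mul(-16, Rational(1, 32)) = Rational(-1, 2)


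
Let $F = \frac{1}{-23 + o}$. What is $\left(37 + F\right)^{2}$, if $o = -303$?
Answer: $\frac{145467721}{106276} \approx 1368.8$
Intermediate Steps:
$F = - \frac{1}{326}$ ($F = \frac{1}{-23 - 303} = \frac{1}{-326} = - \frac{1}{326} \approx -0.0030675$)
$\left(37 + F\right)^{2} = \left(37 - \frac{1}{326}\right)^{2} = \left(\frac{12061}{326}\right)^{2} = \frac{145467721}{106276}$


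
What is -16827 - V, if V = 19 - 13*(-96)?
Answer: -18094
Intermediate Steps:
V = 1267 (V = 19 + 1248 = 1267)
-16827 - V = -16827 - 1*1267 = -16827 - 1267 = -18094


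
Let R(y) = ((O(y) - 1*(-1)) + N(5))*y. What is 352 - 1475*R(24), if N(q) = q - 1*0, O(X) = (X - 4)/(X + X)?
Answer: -226798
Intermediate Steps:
O(X) = (-4 + X)/(2*X) (O(X) = (-4 + X)/((2*X)) = (-4 + X)*(1/(2*X)) = (-4 + X)/(2*X))
N(q) = q (N(q) = q + 0 = q)
R(y) = y*(6 + (-4 + y)/(2*y)) (R(y) = (((-4 + y)/(2*y) - 1*(-1)) + 5)*y = (((-4 + y)/(2*y) + 1) + 5)*y = ((1 + (-4 + y)/(2*y)) + 5)*y = (6 + (-4 + y)/(2*y))*y = y*(6 + (-4 + y)/(2*y)))
352 - 1475*R(24) = 352 - 1475*(-2 + (13/2)*24) = 352 - 1475*(-2 + 156) = 352 - 1475*154 = 352 - 227150 = -226798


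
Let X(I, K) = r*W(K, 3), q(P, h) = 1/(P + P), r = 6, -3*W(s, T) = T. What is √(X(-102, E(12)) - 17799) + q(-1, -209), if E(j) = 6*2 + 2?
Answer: -½ + I*√17805 ≈ -0.5 + 133.44*I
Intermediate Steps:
W(s, T) = -T/3
E(j) = 14 (E(j) = 12 + 2 = 14)
q(P, h) = 1/(2*P)
X(I, K) = -6 (X(I, K) = 6*(-⅓*3) = 6*(-1) = -6)
√(X(-102, E(12)) - 17799) + q(-1, -209) = √(-6 - 17799) + (½)/(-1) = √(-17805) + (½)*(-1) = I*√17805 - ½ = -½ + I*√17805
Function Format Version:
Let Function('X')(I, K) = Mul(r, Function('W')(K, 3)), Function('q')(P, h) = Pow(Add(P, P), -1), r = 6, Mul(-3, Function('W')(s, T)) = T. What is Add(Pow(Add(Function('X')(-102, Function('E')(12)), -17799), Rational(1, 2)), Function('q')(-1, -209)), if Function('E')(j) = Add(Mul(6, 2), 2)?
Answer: Add(Rational(-1, 2), Mul(I, Pow(17805, Rational(1, 2)))) ≈ Add(-0.50000, Mul(133.44, I))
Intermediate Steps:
Function('W')(s, T) = Mul(Rational(-1, 3), T)
Function('E')(j) = 14 (Function('E')(j) = Add(12, 2) = 14)
Function('q')(P, h) = Mul(Rational(1, 2), Pow(P, -1)) (Function('q')(P, h) = Pow(Mul(2, P), -1) = Mul(Rational(1, 2), Pow(P, -1)))
Function('X')(I, K) = -6 (Function('X')(I, K) = Mul(6, Mul(Rational(-1, 3), 3)) = Mul(6, -1) = -6)
Add(Pow(Add(Function('X')(-102, Function('E')(12)), -17799), Rational(1, 2)), Function('q')(-1, -209)) = Add(Pow(Add(-6, -17799), Rational(1, 2)), Mul(Rational(1, 2), Pow(-1, -1))) = Add(Pow(-17805, Rational(1, 2)), Mul(Rational(1, 2), -1)) = Add(Mul(I, Pow(17805, Rational(1, 2))), Rational(-1, 2)) = Add(Rational(-1, 2), Mul(I, Pow(17805, Rational(1, 2))))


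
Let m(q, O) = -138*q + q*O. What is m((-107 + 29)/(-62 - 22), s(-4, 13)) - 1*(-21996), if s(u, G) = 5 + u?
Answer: 306163/14 ≈ 21869.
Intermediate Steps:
m(q, O) = -138*q + O*q
m((-107 + 29)/(-62 - 22), s(-4, 13)) - 1*(-21996) = ((-107 + 29)/(-62 - 22))*(-138 + (5 - 4)) - 1*(-21996) = (-78/(-84))*(-138 + 1) + 21996 = -78*(-1/84)*(-137) + 21996 = (13/14)*(-137) + 21996 = -1781/14 + 21996 = 306163/14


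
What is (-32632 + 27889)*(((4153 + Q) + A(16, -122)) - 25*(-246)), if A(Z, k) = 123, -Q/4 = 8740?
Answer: 116364762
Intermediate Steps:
Q = -34960 (Q = -4*8740 = -34960)
(-32632 + 27889)*(((4153 + Q) + A(16, -122)) - 25*(-246)) = (-32632 + 27889)*(((4153 - 34960) + 123) - 25*(-246)) = -4743*((-30807 + 123) + 6150) = -4743*(-30684 + 6150) = -4743*(-24534) = 116364762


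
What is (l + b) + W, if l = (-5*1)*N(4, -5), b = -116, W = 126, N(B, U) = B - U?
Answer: -35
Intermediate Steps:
l = -45 (l = (-5*1)*(4 - 1*(-5)) = -5*(4 + 5) = -5*9 = -45)
(l + b) + W = (-45 - 116) + 126 = -161 + 126 = -35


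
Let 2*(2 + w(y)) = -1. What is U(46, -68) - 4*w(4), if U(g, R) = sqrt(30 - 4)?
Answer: 10 + sqrt(26) ≈ 15.099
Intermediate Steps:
U(g, R) = sqrt(26)
w(y) = -5/2 (w(y) = -2 + (1/2)*(-1) = -2 - 1/2 = -5/2)
U(46, -68) - 4*w(4) = sqrt(26) - 4*(-5)/2 = sqrt(26) - 1*(-10) = sqrt(26) + 10 = 10 + sqrt(26)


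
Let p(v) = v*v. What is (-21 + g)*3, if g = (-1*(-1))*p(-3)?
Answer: -36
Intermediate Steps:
p(v) = v²
g = 9 (g = -1*(-1)*(-3)² = 1*9 = 9)
(-21 + g)*3 = (-21 + 9)*3 = -12*3 = -36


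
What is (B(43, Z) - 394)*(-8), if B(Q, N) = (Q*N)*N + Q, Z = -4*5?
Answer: -134792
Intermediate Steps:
Z = -20
B(Q, N) = Q + Q*N² (B(Q, N) = (N*Q)*N + Q = Q*N² + Q = Q + Q*N²)
(B(43, Z) - 394)*(-8) = (43*(1 + (-20)²) - 394)*(-8) = (43*(1 + 400) - 394)*(-8) = (43*401 - 394)*(-8) = (17243 - 394)*(-8) = 16849*(-8) = -134792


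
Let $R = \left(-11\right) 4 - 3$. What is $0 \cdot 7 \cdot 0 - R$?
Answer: $47$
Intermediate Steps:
$R = -47$ ($R = -44 - 3 = -47$)
$0 \cdot 7 \cdot 0 - R = 0 \cdot 7 \cdot 0 - -47 = 0 \cdot 0 + 47 = 0 + 47 = 47$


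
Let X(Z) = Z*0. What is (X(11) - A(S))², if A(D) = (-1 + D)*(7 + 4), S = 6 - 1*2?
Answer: 1089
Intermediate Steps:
S = 4 (S = 6 - 2 = 4)
X(Z) = 0
A(D) = -11 + 11*D (A(D) = (-1 + D)*11 = -11 + 11*D)
(X(11) - A(S))² = (0 - (-11 + 11*4))² = (0 - (-11 + 44))² = (0 - 1*33)² = (0 - 33)² = (-33)² = 1089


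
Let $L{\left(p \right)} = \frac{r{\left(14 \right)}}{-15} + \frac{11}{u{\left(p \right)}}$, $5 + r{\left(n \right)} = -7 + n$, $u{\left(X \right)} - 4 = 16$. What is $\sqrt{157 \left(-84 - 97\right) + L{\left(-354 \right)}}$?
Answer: $\frac{i \sqrt{1022997}}{6} \approx 168.57 i$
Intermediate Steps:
$u{\left(X \right)} = 20$ ($u{\left(X \right)} = 4 + 16 = 20$)
$r{\left(n \right)} = -12 + n$ ($r{\left(n \right)} = -5 + \left(-7 + n\right) = -12 + n$)
$L{\left(p \right)} = \frac{5}{12}$ ($L{\left(p \right)} = \frac{-12 + 14}{-15} + \frac{11}{20} = 2 \left(- \frac{1}{15}\right) + 11 \cdot \frac{1}{20} = - \frac{2}{15} + \frac{11}{20} = \frac{5}{12}$)
$\sqrt{157 \left(-84 - 97\right) + L{\left(-354 \right)}} = \sqrt{157 \left(-84 - 97\right) + \frac{5}{12}} = \sqrt{157 \left(-181\right) + \frac{5}{12}} = \sqrt{-28417 + \frac{5}{12}} = \sqrt{- \frac{340999}{12}} = \frac{i \sqrt{1022997}}{6}$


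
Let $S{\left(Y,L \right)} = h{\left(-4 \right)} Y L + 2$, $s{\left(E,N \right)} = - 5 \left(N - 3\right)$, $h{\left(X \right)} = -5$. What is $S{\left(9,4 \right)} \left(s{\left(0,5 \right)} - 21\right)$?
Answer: $5518$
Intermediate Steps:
$s{\left(E,N \right)} = 15 - 5 N$ ($s{\left(E,N \right)} = - 5 \left(-3 + N\right) = 15 - 5 N$)
$S{\left(Y,L \right)} = 2 - 5 L Y$ ($S{\left(Y,L \right)} = - 5 Y L + 2 = - 5 L Y + 2 = 2 - 5 L Y$)
$S{\left(9,4 \right)} \left(s{\left(0,5 \right)} - 21\right) = \left(2 - 20 \cdot 9\right) \left(\left(15 - 25\right) - 21\right) = \left(2 - 180\right) \left(\left(15 - 25\right) - 21\right) = - 178 \left(-10 - 21\right) = \left(-178\right) \left(-31\right) = 5518$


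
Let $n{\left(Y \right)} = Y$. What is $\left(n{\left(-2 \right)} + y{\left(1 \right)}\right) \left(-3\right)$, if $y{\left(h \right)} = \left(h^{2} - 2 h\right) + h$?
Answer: $6$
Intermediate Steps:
$y{\left(h \right)} = h^{2} - h$
$\left(n{\left(-2 \right)} + y{\left(1 \right)}\right) \left(-3\right) = \left(-2 + 1 \left(-1 + 1\right)\right) \left(-3\right) = \left(-2 + 1 \cdot 0\right) \left(-3\right) = \left(-2 + 0\right) \left(-3\right) = \left(-2\right) \left(-3\right) = 6$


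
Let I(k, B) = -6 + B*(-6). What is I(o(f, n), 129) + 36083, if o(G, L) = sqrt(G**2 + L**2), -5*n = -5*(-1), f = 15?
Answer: 35303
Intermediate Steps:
n = -1 (n = -(-1)*(-1) = -1/5*5 = -1)
I(k, B) = -6 - 6*B
I(o(f, n), 129) + 36083 = (-6 - 6*129) + 36083 = (-6 - 774) + 36083 = -780 + 36083 = 35303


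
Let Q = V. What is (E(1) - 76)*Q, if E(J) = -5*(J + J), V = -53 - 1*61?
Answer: 9804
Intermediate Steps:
V = -114 (V = -53 - 61 = -114)
E(J) = -10*J
Q = -114
(E(1) - 76)*Q = (-10*1 - 76)*(-114) = (-10 - 76)*(-114) = -86*(-114) = 9804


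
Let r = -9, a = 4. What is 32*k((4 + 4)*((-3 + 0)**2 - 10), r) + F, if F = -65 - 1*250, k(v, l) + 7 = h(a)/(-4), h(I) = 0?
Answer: -539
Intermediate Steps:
k(v, l) = -7 (k(v, l) = -7 + 0/(-4) = -7 + 0*(-1/4) = -7 + 0 = -7)
F = -315 (F = -65 - 250 = -315)
32*k((4 + 4)*((-3 + 0)**2 - 10), r) + F = 32*(-7) - 315 = -224 - 315 = -539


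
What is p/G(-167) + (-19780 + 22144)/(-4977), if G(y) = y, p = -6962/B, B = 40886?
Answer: -2684442049/5663794479 ≈ -0.47397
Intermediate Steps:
p = -3481/20443 (p = -6962/40886 = -6962*1/40886 = -3481/20443 ≈ -0.17028)
p/G(-167) + (-19780 + 22144)/(-4977) = -3481/20443/(-167) + (-19780 + 22144)/(-4977) = -3481/20443*(-1/167) + 2364*(-1/4977) = 3481/3413981 - 788/1659 = -2684442049/5663794479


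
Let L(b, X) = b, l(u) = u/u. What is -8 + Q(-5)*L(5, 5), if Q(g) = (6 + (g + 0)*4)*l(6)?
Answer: -78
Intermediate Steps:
l(u) = 1
Q(g) = 6 + 4*g (Q(g) = (6 + (g + 0)*4)*1 = (6 + g*4)*1 = (6 + 4*g)*1 = 6 + 4*g)
-8 + Q(-5)*L(5, 5) = -8 + (6 + 4*(-5))*5 = -8 + (6 - 20)*5 = -8 - 14*5 = -8 - 70 = -78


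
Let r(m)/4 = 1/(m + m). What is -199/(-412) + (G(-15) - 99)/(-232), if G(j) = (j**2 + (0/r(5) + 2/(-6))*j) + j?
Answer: -7/412 ≈ -0.016990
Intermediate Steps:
r(m) = 2/m (r(m) = 4/(m + m) = 4/((2*m)) = 4*(1/(2*m)) = 2/m)
G(j) = j**2 + 2*j/3 (G(j) = (j**2 + (0/((2/5)) + 2/(-6))*j) + j = (j**2 + (0/((2*(1/5))) + 2*(-1/6))*j) + j = (j**2 + (0/(2/5) - 1/3)*j) + j = (j**2 + (0*(5/2) - 1/3)*j) + j = (j**2 + (0 - 1/3)*j) + j = (j**2 - j/3) + j = j**2 + 2*j/3)
-199/(-412) + (G(-15) - 99)/(-232) = -199/(-412) + ((1/3)*(-15)*(2 + 3*(-15)) - 99)/(-232) = -199*(-1/412) + ((1/3)*(-15)*(2 - 45) - 99)*(-1/232) = 199/412 + ((1/3)*(-15)*(-43) - 99)*(-1/232) = 199/412 + (215 - 99)*(-1/232) = 199/412 + 116*(-1/232) = 199/412 - 1/2 = -7/412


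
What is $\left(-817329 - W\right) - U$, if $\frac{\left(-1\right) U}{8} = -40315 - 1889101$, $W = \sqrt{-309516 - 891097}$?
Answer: $-16252657 - 37 i \sqrt{877} \approx -1.6253 \cdot 10^{7} - 1095.7 i$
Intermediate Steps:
$W = 37 i \sqrt{877}$ ($W = \sqrt{-1200613} = 37 i \sqrt{877} \approx 1095.7 i$)
$U = 15435328$ ($U = - 8 \left(-40315 - 1889101\right) = \left(-8\right) \left(-1929416\right) = 15435328$)
$\left(-817329 - W\right) - U = \left(-817329 - 37 i \sqrt{877}\right) - 15435328 = -16252657 - 37 i \sqrt{877}$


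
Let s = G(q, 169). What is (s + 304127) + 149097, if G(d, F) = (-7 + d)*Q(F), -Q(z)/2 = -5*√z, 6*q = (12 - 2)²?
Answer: 1363442/3 ≈ 4.5448e+5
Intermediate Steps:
q = 50/3 (q = (12 - 2)²/6 = (⅙)*10² = (⅙)*100 = 50/3 ≈ 16.667)
Q(z) = 10*√z (Q(z) = -(-10)*√z = 10*√z)
G(d, F) = 10*√F*(-7 + d) (G(d, F) = (-7 + d)*(10*√F) = 10*√F*(-7 + d))
s = 3770/3 (s = 10*√169*(-7 + 50/3) = 10*13*(29/3) = 3770/3 ≈ 1256.7)
(s + 304127) + 149097 = (3770/3 + 304127) + 149097 = 916151/3 + 149097 = 1363442/3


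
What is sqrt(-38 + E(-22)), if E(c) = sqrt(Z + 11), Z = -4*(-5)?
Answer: sqrt(-38 + sqrt(31)) ≈ 5.6949*I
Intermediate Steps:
Z = 20
E(c) = sqrt(31) (E(c) = sqrt(20 + 11) = sqrt(31))
sqrt(-38 + E(-22)) = sqrt(-38 + sqrt(31))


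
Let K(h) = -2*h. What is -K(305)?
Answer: 610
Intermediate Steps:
-K(305) = -(-2)*305 = -1*(-610) = 610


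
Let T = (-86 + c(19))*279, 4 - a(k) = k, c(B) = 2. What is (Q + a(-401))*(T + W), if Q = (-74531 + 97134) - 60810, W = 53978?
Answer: -1154548684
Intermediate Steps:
a(k) = 4 - k
Q = -38207 (Q = 22603 - 60810 = -38207)
T = -23436 (T = (-86 + 2)*279 = -84*279 = -23436)
(Q + a(-401))*(T + W) = (-38207 + (4 - 1*(-401)))*(-23436 + 53978) = (-38207 + (4 + 401))*30542 = (-38207 + 405)*30542 = -37802*30542 = -1154548684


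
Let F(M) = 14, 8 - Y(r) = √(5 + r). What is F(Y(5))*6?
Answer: 84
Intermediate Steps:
Y(r) = 8 - √(5 + r)
F(Y(5))*6 = 14*6 = 84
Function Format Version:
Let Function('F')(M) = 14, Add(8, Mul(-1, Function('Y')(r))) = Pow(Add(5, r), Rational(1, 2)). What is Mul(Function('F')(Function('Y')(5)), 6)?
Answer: 84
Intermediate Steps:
Function('Y')(r) = Add(8, Mul(-1, Pow(Add(5, r), Rational(1, 2))))
Mul(Function('F')(Function('Y')(5)), 6) = Mul(14, 6) = 84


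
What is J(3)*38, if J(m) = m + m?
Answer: 228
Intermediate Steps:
J(m) = 2*m
J(3)*38 = (2*3)*38 = 6*38 = 228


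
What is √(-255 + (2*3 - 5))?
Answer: I*√254 ≈ 15.937*I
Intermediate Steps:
√(-255 + (2*3 - 5)) = √(-255 + (6 - 5)) = √(-255 + 1) = √(-254) = I*√254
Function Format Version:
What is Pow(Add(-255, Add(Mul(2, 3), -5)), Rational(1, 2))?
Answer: Mul(I, Pow(254, Rational(1, 2))) ≈ Mul(15.937, I)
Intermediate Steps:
Pow(Add(-255, Add(Mul(2, 3), -5)), Rational(1, 2)) = Pow(Add(-255, Add(6, -5)), Rational(1, 2)) = Pow(Add(-255, 1), Rational(1, 2)) = Pow(-254, Rational(1, 2)) = Mul(I, Pow(254, Rational(1, 2)))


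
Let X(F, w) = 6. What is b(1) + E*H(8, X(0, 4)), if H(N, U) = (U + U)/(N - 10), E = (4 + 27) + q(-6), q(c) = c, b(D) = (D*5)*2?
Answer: -140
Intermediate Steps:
b(D) = 10*D (b(D) = (5*D)*2 = 10*D)
E = 25 (E = (4 + 27) - 6 = 31 - 6 = 25)
H(N, U) = 2*U/(-10 + N) (H(N, U) = (2*U)/(-10 + N) = 2*U/(-10 + N))
b(1) + E*H(8, X(0, 4)) = 10*1 + 25*(2*6/(-10 + 8)) = 10 + 25*(2*6/(-2)) = 10 + 25*(2*6*(-½)) = 10 + 25*(-6) = 10 - 150 = -140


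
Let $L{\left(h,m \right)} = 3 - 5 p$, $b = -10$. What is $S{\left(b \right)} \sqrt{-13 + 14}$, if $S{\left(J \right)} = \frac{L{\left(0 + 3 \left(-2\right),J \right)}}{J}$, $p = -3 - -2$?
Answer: $- \frac{4}{5} \approx -0.8$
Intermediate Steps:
$p = -1$ ($p = -3 + 2 = -1$)
$L{\left(h,m \right)} = 8$ ($L{\left(h,m \right)} = 3 - -5 = 3 + 5 = 8$)
$S{\left(J \right)} = \frac{8}{J}$
$S{\left(b \right)} \sqrt{-13 + 14} = \frac{8}{-10} \sqrt{-13 + 14} = 8 \left(- \frac{1}{10}\right) \sqrt{1} = \left(- \frac{4}{5}\right) 1 = - \frac{4}{5}$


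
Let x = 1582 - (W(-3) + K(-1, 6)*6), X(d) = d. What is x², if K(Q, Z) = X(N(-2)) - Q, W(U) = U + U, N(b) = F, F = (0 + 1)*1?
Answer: 2483776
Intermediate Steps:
F = 1 (F = 1*1 = 1)
N(b) = 1
W(U) = 2*U
K(Q, Z) = 1 - Q
x = 1576 (x = 1582 - (2*(-3) + (1 - 1*(-1))*6) = 1582 - (-6 + (1 + 1)*6) = 1582 - (-6 + 2*6) = 1582 - (-6 + 12) = 1582 - 1*6 = 1582 - 6 = 1576)
x² = 1576² = 2483776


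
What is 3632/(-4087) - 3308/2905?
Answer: -24070756/11872735 ≈ -2.0274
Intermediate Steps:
3632/(-4087) - 3308/2905 = 3632*(-1/4087) - 3308*1/2905 = -3632/4087 - 3308/2905 = -24070756/11872735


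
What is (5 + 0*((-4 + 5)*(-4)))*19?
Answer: 95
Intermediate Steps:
(5 + 0*((-4 + 5)*(-4)))*19 = (5 + 0*(1*(-4)))*19 = (5 + 0*(-4))*19 = (5 + 0)*19 = 5*19 = 95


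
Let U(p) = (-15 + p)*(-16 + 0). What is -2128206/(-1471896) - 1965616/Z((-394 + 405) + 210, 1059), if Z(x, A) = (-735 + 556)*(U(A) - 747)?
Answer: 208597581791/255433567788 ≈ 0.81664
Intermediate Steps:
U(p) = 240 - 16*p (U(p) = (-15 + p)*(-16) = 240 - 16*p)
Z(x, A) = 90753 + 2864*A (Z(x, A) = (-735 + 556)*((240 - 16*A) - 747) = -179*(-507 - 16*A) = 90753 + 2864*A)
-2128206/(-1471896) - 1965616/Z((-394 + 405) + 210, 1059) = -2128206/(-1471896) - 1965616/(90753 + 2864*1059) = -2128206*(-1/1471896) - 1965616/(90753 + 3032976) = 354701/245316 - 1965616/3123729 = 208597581791/255433567788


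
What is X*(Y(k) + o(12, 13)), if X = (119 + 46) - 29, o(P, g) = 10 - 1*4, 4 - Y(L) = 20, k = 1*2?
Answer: -1360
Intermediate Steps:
k = 2
Y(L) = -16 (Y(L) = 4 - 1*20 = 4 - 20 = -16)
o(P, g) = 6 (o(P, g) = 10 - 4 = 6)
X = 136 (X = 165 - 29 = 136)
X*(Y(k) + o(12, 13)) = 136*(-16 + 6) = 136*(-10) = -1360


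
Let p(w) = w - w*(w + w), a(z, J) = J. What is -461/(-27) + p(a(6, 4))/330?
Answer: 25229/1485 ≈ 16.989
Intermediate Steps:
p(w) = w - 2*w**2 (p(w) = w - w*2*w = w - 2*w**2)
-461/(-27) + p(a(6, 4))/330 = -461/(-27) + (4*(1 - 2*4))/330 = -461*(-1/27) + (4*(1 - 8))*(1/330) = 461/27 + (4*(-7))*(1/330) = 461/27 - 28*1/330 = 461/27 - 14/165 = 25229/1485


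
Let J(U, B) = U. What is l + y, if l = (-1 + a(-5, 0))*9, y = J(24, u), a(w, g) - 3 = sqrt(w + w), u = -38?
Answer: 42 + 9*I*sqrt(10) ≈ 42.0 + 28.461*I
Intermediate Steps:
a(w, g) = 3 + sqrt(2)*sqrt(w) (a(w, g) = 3 + sqrt(w + w) = 3 + sqrt(2*w) = 3 + sqrt(2)*sqrt(w))
y = 24
l = 18 + 9*I*sqrt(10) (l = (-1 + (3 + sqrt(2)*sqrt(-5)))*9 = (-1 + (3 + sqrt(2)*(I*sqrt(5))))*9 = (-1 + (3 + I*sqrt(10)))*9 = (2 + I*sqrt(10))*9 = 18 + 9*I*sqrt(10) ≈ 18.0 + 28.461*I)
l + y = (18 + 9*I*sqrt(10)) + 24 = 42 + 9*I*sqrt(10)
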